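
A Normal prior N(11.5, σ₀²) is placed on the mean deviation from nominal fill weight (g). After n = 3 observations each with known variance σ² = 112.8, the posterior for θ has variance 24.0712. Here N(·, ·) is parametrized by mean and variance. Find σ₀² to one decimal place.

Posterior precision equals prior precision plus data precision: 1/σ_n² = 1/σ₀² + n/σ².
So 1/σ₀² = 1/24.0712 − 3/112.8 = 0.041543 − 0.026596 = 0.014947.
Hence σ₀² = 1/0.014947 ≈ 66.9.

σ₀² = 66.9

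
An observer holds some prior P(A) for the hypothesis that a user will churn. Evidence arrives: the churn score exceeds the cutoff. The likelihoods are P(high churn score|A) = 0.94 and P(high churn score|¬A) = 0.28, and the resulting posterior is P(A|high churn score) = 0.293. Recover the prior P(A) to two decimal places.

P(A) = 0.11

In odds form, posterior odds = prior odds × likelihood ratio, so prior odds = posterior odds ÷ LR.
Posterior odds = 0.293/(1−0.293) = 0.4144. LR = 0.94/0.28 = 3.3571.
Prior odds = 0.4144/3.3571 = 0.1234, so P(A) = 0.1234/(1+0.1234) ≈ 0.11.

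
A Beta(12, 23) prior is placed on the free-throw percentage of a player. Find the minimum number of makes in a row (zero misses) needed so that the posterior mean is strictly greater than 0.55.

k = 17

After k makes and 0 misses the posterior is Beta(12+k, 23), with mean (12+k)/(12+23+k).
Set (12+k)/(35+k) > 0.55 and solve: k > (0.55·35 − 12)/(1 − 0.55) = 16.111.
The smallest integer exceeding 16.111 is 17, and checking k=17: (29)/(52) = 0.5577 > 0.55.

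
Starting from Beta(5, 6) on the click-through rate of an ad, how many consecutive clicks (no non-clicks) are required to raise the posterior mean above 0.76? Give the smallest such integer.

k = 15

After k clicks and 0 non-clicks the posterior is Beta(5+k, 6), with mean (5+k)/(5+6+k).
Set (5+k)/(11+k) > 0.76 and solve: k > (0.76·11 − 5)/(1 − 0.76) = 14.000.
The smallest integer exceeding 14.000 is 15.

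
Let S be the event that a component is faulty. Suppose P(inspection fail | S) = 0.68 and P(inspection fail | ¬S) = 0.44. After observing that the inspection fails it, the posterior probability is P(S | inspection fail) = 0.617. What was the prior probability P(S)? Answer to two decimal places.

Bayes' rule in odds form gives O(S|E) = O(S)·[P(E|S)/P(E|¬S)], hence O(S) = O(S|E)/LR.
Posterior odds = 0.617/(1−0.617) = 1.6110. LR = 0.68/0.44 = 1.5455.
Prior odds = 1.6110/1.5455 = 1.0424, so P(S) = 1.0424/(1+1.0424) ≈ 0.51.

P(S) = 0.51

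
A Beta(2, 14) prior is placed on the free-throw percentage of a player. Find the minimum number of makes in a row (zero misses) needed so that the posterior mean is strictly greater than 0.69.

k = 30

After k makes and 0 misses the posterior is Beta(2+k, 14), with mean (2+k)/(2+14+k).
Set (2+k)/(16+k) > 0.69 and solve: k > (0.69·16 − 2)/(1 − 0.69) = 29.161.
The smallest integer exceeding 29.161 is 30, and checking k=30: (32)/(46) = 0.6957 > 0.69.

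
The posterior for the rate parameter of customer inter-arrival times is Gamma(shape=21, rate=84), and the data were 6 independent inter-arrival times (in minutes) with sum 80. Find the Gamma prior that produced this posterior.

For an exponential likelihood with a Gamma(α, β) prior on the rate, n observations with total T give posterior Gamma(α+n, β+T).
So α = 21 − 6 = 15 and β = 84 − 80 = 4.

Gamma(shape=15, rate=4)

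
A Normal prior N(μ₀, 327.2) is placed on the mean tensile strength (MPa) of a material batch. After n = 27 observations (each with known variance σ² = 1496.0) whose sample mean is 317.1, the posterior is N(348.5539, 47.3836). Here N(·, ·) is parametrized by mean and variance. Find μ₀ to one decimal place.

μ₀ = 534.3

The posterior mean is a precision-weighted average: μ_n = (τ₀μ₀ + τ_data·x̄)/(τ₀+τ_data), with τ₀=1/σ₀² and τ_data=n/σ².
Here τ₀ = 1/327.2 = 0.003056 and τ_data = 27/1496.0 = 0.018048, so τ_n = 0.021104.
Rearranging for μ₀: μ₀ = (μ_n·τ_n − τ_data·x̄)/τ₀ = (348.5539·0.021104 − 0.018048·317.1) / 0.003056 = 1.632861/0.003056 ≈ 534.3.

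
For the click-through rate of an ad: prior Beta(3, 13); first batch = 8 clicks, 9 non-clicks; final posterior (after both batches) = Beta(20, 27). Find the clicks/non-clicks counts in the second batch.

Because Beta–binomial updating is additive in the counts, the combined data contributed (α_post−α_prior, β_post−β_prior) successes and failures.
Total across both batches: 20−3=17 clicks, 27−13=14 non-clicks.
Subtract the first batch: 17−8=9 clicks and 14−9=5 non-clicks.

9 clicks and 5 non-clicks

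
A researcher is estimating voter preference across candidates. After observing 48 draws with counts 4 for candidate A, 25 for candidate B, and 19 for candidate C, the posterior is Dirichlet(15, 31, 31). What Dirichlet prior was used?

Dirichlet(11, 6, 12)

For a Dirichlet(α) prior with multinomial counts c, the posterior is Dirichlet(α + c) componentwise.
Subtract each count from the matching posterior parameter: 15−4=11, 31−25=6, 31−19=12.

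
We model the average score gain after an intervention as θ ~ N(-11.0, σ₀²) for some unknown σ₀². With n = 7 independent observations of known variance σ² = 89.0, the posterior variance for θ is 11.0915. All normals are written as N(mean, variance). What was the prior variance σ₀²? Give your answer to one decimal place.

σ₀² = 86.9

For the Normal–Normal model with known σ², precisions add: τ_n = τ₀ + n/σ².
So 1/σ₀² = 1/11.0915 − 7/89.0 = 0.090159 − 0.078652 = 0.011507.
Hence σ₀² = 1/0.011507 ≈ 86.9.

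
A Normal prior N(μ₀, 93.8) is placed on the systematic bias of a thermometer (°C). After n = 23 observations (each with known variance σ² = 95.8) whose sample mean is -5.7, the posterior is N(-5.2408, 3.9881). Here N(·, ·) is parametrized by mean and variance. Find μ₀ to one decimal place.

The posterior mean is a precision-weighted average: μ_n = (τ₀μ₀ + τ_data·x̄)/(τ₀+τ_data), with τ₀=1/σ₀² and τ_data=n/σ².
Here τ₀ = 1/93.8 = 0.010661 and τ_data = 23/95.8 = 0.240084, so τ_n = 0.250745.
Rearranging for μ₀: μ₀ = (μ_n·τ_n − τ_data·x̄)/τ₀ = (-5.2408·0.250745 − 0.240084·-5.7) / 0.010661 = 0.054374/0.010661 ≈ 5.1.

μ₀ = 5.1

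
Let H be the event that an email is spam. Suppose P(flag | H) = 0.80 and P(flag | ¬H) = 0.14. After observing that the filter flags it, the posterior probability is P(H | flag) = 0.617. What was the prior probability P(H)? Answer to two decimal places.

P(H) = 0.22

In odds form, posterior odds = prior odds × likelihood ratio, so prior odds = posterior odds ÷ LR.
Posterior odds = 0.617/(1−0.617) = 1.6110. LR = 0.80/0.14 = 5.7143.
Prior odds = 1.6110/5.7143 = 0.2819, so P(H) = 0.2819/(1+0.2819) ≈ 0.22.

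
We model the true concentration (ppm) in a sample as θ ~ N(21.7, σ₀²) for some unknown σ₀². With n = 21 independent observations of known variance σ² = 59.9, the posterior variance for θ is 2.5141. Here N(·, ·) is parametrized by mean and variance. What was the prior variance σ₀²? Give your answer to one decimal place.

σ₀² = 21.2

For the Normal–Normal model with known σ², precisions add: τ_n = τ₀ + n/σ².
So 1/σ₀² = 1/2.5141 − 21/59.9 = 0.397757 − 0.350584 = 0.047173.
Hence σ₀² = 1/0.047173 ≈ 21.2.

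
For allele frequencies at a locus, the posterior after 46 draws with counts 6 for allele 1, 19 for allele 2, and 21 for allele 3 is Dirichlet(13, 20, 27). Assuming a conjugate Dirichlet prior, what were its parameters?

For a Dirichlet(α) prior with multinomial counts c, the posterior is Dirichlet(α + c) componentwise.
Subtract each count from the matching posterior parameter: 13−6=7, 20−19=1, 27−21=6.

Dirichlet(7, 1, 6)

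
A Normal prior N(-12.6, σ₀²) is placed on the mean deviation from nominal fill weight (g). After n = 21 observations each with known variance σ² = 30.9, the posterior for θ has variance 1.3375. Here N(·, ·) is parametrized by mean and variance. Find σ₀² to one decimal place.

Posterior precision equals prior precision plus data precision: 1/σ_n² = 1/σ₀² + n/σ².
So 1/σ₀² = 1/1.3375 − 21/30.9 = 0.747664 − 0.679612 = 0.068052.
Hence σ₀² = 1/0.068052 ≈ 14.7.

σ₀² = 14.7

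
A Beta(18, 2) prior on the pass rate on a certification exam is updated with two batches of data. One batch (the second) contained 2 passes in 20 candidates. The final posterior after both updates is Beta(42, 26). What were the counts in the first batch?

22 passes and 6 failures

Because Beta–binomial updating is additive in the counts, the combined data contributed (α_post−α_prior, β_post−β_prior) successes and failures.
Total across both batches: 42−18=24 passes, 26−2=24 failures.
Subtract the second batch: 24−2=22 passes and 24−18=6 failures.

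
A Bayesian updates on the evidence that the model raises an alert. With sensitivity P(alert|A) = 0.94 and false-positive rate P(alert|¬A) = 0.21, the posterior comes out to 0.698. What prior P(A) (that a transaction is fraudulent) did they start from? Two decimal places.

Bayes' rule in odds form gives O(A|E) = O(A)·[P(E|A)/P(E|¬A)], hence O(A) = O(A|E)/LR.
Posterior odds = 0.698/(1−0.698) = 2.3113. LR = 0.94/0.21 = 4.4762.
Prior odds = 2.3113/4.4762 = 0.5164, so P(A) = 0.5164/(1+0.5164) ≈ 0.34.

P(A) = 0.34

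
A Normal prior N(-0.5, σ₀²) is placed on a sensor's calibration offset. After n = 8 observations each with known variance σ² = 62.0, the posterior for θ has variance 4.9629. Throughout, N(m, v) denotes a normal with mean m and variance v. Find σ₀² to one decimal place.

Posterior precision equals prior precision plus data precision: 1/σ_n² = 1/σ₀² + n/σ².
So 1/σ₀² = 1/4.9629 − 8/62.0 = 0.201495 − 0.129032 = 0.072463.
Hence σ₀² = 1/0.072463 ≈ 13.8.

σ₀² = 13.8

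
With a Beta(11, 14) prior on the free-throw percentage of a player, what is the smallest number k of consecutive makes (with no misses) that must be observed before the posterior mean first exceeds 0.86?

k = 76

After k makes and 0 misses the posterior is Beta(11+k, 14), with mean (11+k)/(11+14+k).
Set (11+k)/(25+k) > 0.86 and solve: k > (0.86·25 − 11)/(1 − 0.86) = 75.000.
The smallest integer exceeding 75.000 is 76, and checking k=76: (87)/(101) = 0.8614 > 0.86.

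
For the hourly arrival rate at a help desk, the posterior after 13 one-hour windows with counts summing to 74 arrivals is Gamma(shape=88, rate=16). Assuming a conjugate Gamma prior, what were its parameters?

Gamma–Poisson conjugacy: posterior shape = α + Σxᵢ, posterior rate = β + n.
So α = 88 − 74 = 14 and β = 16 − 13 = 3.

Gamma(shape=14, rate=3)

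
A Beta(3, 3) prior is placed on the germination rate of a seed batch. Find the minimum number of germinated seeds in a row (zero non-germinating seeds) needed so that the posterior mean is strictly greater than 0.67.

k = 4

After k germinated seeds and 0 non-germinating seeds the posterior is Beta(3+k, 3), with mean (3+k)/(3+3+k).
Set (3+k)/(6+k) > 0.67 and solve: k > (0.67·6 − 3)/(1 − 0.67) = 3.091.
The smallest integer exceeding 3.091 is 4, and checking k=4: (7)/(10) = 0.7000 > 0.67.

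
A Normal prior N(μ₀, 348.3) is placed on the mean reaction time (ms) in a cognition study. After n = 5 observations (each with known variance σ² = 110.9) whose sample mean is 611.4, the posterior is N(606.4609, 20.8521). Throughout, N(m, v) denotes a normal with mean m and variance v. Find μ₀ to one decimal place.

With known observation variance, the Normal–Normal posterior has precision τ_n = τ₀ + n/σ² and mean μ_n = (τ₀μ₀ + (n/σ²)x̄)/τ_n.
Here τ₀ = 1/348.3 = 0.002871 and τ_data = 5/110.9 = 0.045086, so τ_n = 0.047957.
Rearranging for μ₀: μ₀ = (μ_n·τ_n − τ_data·x̄)/τ₀ = (606.4609·0.047957 − 0.045086·611.4) / 0.002871 = 1.518465/0.002871 ≈ 528.9.

μ₀ = 528.9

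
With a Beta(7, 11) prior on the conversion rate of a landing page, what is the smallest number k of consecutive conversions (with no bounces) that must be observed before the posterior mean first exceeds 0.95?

k = 203

After k conversions and 0 bounces the posterior is Beta(7+k, 11), with mean (7+k)/(7+11+k).
Set (7+k)/(18+k) > 0.95 and solve: k > (0.95·18 − 7)/(1 − 0.95) = 202.000.
The smallest integer exceeding 202.000 is 203.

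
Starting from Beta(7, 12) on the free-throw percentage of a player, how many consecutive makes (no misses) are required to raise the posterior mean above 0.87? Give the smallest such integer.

k = 74

After k makes and 0 misses the posterior is Beta(7+k, 12), with mean (7+k)/(7+12+k).
Set (7+k)/(19+k) > 0.87 and solve: k > (0.87·19 − 7)/(1 − 0.87) = 73.308.
The smallest integer exceeding 73.308 is 74, and checking k=74: (81)/(93) = 0.8710 > 0.87.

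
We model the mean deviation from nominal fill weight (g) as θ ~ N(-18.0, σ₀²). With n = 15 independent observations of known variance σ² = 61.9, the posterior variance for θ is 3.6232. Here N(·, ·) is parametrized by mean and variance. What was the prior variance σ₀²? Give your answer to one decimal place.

For the Normal–Normal model with known σ², precisions add: τ_n = τ₀ + n/σ².
So 1/σ₀² = 1/3.6232 − 15/61.9 = 0.275999 − 0.242326 = 0.033673.
Hence σ₀² = 1/0.033673 ≈ 29.7.

σ₀² = 29.7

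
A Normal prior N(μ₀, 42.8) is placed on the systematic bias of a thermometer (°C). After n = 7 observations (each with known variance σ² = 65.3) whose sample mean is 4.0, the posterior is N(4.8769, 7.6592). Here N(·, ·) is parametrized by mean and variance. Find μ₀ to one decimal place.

μ₀ = 8.9

With known observation variance, the Normal–Normal posterior has precision τ_n = τ₀ + n/σ² and mean μ_n = (τ₀μ₀ + (n/σ²)x̄)/τ_n.
Here τ₀ = 1/42.8 = 0.023364 and τ_data = 7/65.3 = 0.107198, so τ_n = 0.130562.
Rearranging for μ₀: μ₀ = (μ_n·τ_n − τ_data·x̄)/τ₀ = (4.8769·0.130562 − 0.107198·4.0) / 0.023364 = 0.207946/0.023364 ≈ 8.9.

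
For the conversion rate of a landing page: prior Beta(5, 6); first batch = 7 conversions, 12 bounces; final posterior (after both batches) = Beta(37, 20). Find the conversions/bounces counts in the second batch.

25 conversions and 2 bounces

Because Beta–binomial updating is additive in the counts, the combined data contributed (α_post−α_prior, β_post−β_prior) successes and failures.
Total across both batches: 37−5=32 conversions, 20−6=14 bounces.
Subtract the first batch: 32−7=25 conversions and 14−12=2 bounces.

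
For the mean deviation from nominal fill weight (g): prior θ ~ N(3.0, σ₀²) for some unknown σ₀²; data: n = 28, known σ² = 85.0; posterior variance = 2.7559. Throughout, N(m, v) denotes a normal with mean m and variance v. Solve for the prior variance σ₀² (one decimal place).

σ₀² = 29.9

For the Normal–Normal model with known σ², precisions add: τ_n = τ₀ + n/σ².
So 1/σ₀² = 1/2.7559 − 28/85.0 = 0.362858 − 0.329412 = 0.033446.
Hence σ₀² = 1/0.033446 ≈ 29.9.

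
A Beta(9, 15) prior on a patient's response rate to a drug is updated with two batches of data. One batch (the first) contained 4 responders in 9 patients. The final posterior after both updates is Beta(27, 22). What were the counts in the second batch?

14 responders and 2 non-responders

Because Beta–binomial updating is additive in the counts, the combined data contributed (α_post−α_prior, β_post−β_prior) successes and failures.
Total across both batches: 27−9=18 responders, 22−15=7 non-responders.
Subtract the first batch: 18−4=14 responders and 7−5=2 non-responders.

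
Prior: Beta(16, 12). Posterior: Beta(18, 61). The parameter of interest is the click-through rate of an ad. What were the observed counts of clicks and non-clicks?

A Beta(a, b) prior with s successes and f failures in binomial data gives a Beta(a+s, b+f) posterior.
Match parameters: s=18−16=2, f=61−12=49.

2 clicks and 49 non-clicks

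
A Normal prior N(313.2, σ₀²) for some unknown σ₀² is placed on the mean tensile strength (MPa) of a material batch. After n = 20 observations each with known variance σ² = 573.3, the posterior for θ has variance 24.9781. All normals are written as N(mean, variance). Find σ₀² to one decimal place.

Posterior precision equals prior precision plus data precision: 1/σ_n² = 1/σ₀² + n/σ².
So 1/σ₀² = 1/24.9781 − 20/573.3 = 0.040035 − 0.034886 = 0.005149.
Hence σ₀² = 1/0.005149 ≈ 194.2.

σ₀² = 194.2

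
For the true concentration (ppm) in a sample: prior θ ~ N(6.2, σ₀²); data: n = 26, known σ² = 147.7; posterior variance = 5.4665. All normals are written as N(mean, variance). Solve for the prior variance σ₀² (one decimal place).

Posterior precision equals prior precision plus data precision: 1/σ_n² = 1/σ₀² + n/σ².
So 1/σ₀² = 1/5.4665 − 26/147.7 = 0.182932 − 0.176032 = 0.006900.
Hence σ₀² = 1/0.006900 ≈ 144.9.

σ₀² = 144.9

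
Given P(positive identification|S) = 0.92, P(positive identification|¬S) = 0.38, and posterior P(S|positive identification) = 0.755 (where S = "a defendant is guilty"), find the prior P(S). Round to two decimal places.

Bayes' rule in odds form gives O(S|E) = O(S)·[P(E|S)/P(E|¬S)], hence O(S) = O(S|E)/LR.
Posterior odds = 0.755/(1−0.755) = 3.0816. LR = 0.92/0.38 = 2.4211.
Prior odds = 3.0816/2.4211 = 1.2728, so P(S) = 1.2728/(1+1.2728) ≈ 0.56.

P(S) = 0.56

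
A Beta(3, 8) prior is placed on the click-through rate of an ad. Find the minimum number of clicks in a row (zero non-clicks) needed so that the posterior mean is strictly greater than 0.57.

k = 8

After k clicks and 0 non-clicks the posterior is Beta(3+k, 8), with mean (3+k)/(3+8+k).
Set (3+k)/(11+k) > 0.57 and solve: k > (0.57·11 − 3)/(1 − 0.57) = 7.605.
The smallest integer exceeding 7.605 is 8.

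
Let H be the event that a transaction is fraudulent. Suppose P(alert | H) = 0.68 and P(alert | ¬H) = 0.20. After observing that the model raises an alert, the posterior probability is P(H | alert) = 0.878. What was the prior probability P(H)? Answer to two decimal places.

In odds form, posterior odds = prior odds × likelihood ratio, so prior odds = posterior odds ÷ LR.
Posterior odds = 0.878/(1−0.878) = 7.1967. LR = 0.68/0.20 = 3.4000.
Prior odds = 7.1967/3.4000 = 2.1167, so P(H) = 2.1167/(1+2.1167) ≈ 0.68.

P(H) = 0.68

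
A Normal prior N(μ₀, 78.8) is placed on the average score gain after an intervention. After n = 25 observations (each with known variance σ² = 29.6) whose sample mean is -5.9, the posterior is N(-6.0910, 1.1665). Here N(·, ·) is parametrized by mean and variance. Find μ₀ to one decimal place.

μ₀ = -18.8

The posterior mean is a precision-weighted average: μ_n = (τ₀μ₀ + τ_data·x̄)/(τ₀+τ_data), with τ₀=1/σ₀² and τ_data=n/σ².
Here τ₀ = 1/78.8 = 0.012690 and τ_data = 25/29.6 = 0.844595, so τ_n = 0.857285.
Rearranging for μ₀: μ₀ = (μ_n·τ_n − τ_data·x̄)/τ₀ = (-6.0910·0.857285 − 0.844595·-5.9) / 0.012690 = -0.238612/0.012690 ≈ -18.8.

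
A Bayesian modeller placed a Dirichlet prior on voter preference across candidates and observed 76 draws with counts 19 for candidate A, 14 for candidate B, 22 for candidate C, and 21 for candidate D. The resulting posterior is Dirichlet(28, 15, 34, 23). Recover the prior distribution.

Dirichlet(9, 1, 12, 2)

For a Dirichlet(α) prior with multinomial counts c, the posterior is Dirichlet(α + c) componentwise.
Subtract each count from the matching posterior parameter: 28−19=9, 15−14=1, 34−22=12, 23−21=2.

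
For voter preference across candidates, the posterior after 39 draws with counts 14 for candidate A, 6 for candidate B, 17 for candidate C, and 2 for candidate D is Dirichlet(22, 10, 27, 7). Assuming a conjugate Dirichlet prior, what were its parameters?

Dirichlet(8, 4, 10, 5)

For a Dirichlet(α) prior with multinomial counts c, the posterior is Dirichlet(α + c) componentwise.
Subtract each count from the matching posterior parameter: 22−14=8, 10−6=4, 27−17=10, 7−2=5.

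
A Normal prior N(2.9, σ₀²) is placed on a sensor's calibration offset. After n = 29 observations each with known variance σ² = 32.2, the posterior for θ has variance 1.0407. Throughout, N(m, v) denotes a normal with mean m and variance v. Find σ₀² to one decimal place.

Posterior precision equals prior precision plus data precision: 1/σ_n² = 1/σ₀² + n/σ².
So 1/σ₀² = 1/1.0407 − 29/32.2 = 0.960892 − 0.900621 = 0.060271.
Hence σ₀² = 1/0.060271 ≈ 16.6.

σ₀² = 16.6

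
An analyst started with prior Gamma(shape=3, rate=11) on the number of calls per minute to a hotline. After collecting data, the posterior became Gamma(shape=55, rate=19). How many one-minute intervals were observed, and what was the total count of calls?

n = 8 one-minute intervals with total 52 calls

A Gamma(α, β) prior (rate parametrization) on a Poisson rate with n observations summing to S gives posterior Gamma(α+S, β+n).
Matching: Σxᵢ = 55 − 3 = 52 and n = 19 − 11 = 8.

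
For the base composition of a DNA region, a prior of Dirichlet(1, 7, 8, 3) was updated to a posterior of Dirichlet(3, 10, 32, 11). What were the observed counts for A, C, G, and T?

For a Dirichlet(α) prior with multinomial counts c, the posterior is Dirichlet(α + c) componentwise.
Counts are posterior − prior componentwise: 3−1=2, 10−7=3, 32−8=24, 11−3=8.

counts (2, 3, 24, 8)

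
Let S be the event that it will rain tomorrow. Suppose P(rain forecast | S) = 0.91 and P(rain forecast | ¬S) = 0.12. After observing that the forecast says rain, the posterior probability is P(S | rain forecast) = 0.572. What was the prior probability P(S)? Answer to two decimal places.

P(S) = 0.15

In odds form, posterior odds = prior odds × likelihood ratio, so prior odds = posterior odds ÷ LR.
Posterior odds = 0.572/(1−0.572) = 1.3364. LR = 0.91/0.12 = 7.5833.
Prior odds = 1.3364/7.5833 = 0.1762, so P(S) = 0.1762/(1+0.1762) ≈ 0.15.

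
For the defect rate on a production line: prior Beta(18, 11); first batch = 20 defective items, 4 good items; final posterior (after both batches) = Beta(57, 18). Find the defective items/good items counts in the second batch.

Sequential conjugate updates are equivalent to a single update on the pooled data, so total successes = posterior α − prior α and total failures = posterior β − prior β.
Total across both batches: 57−18=39 defective items, 18−11=7 good items.
Subtract the first batch: 39−20=19 defective items and 7−4=3 good items.

19 defective items and 3 good items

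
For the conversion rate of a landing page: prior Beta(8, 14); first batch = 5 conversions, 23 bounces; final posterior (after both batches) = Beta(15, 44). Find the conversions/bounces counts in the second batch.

Sequential conjugate updates are equivalent to a single update on the pooled data, so total successes = posterior α − prior α and total failures = posterior β − prior β.
Total across both batches: 15−8=7 conversions, 44−14=30 bounces.
Subtract the first batch: 7−5=2 conversions and 30−23=7 bounces.

2 conversions and 7 bounces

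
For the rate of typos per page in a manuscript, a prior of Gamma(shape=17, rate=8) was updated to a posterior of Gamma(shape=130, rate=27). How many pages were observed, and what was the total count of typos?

n = 19 pages with total 113 typos

A Gamma(α, β) prior (rate parametrization) on a Poisson rate with n observations summing to S gives posterior Gamma(α+S, β+n).
Matching: Σxᵢ = 130 − 17 = 113 and n = 27 − 8 = 19.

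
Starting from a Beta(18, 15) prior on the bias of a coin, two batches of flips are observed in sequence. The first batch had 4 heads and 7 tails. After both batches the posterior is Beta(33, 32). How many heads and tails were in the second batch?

11 heads and 10 tails

Because Beta–binomial updating is additive in the counts, the combined data contributed (α_post−α_prior, β_post−β_prior) successes and failures.
Total across both batches: 33−18=15 heads, 32−15=17 tails.
Subtract the first batch: 15−4=11 heads and 17−7=10 tails.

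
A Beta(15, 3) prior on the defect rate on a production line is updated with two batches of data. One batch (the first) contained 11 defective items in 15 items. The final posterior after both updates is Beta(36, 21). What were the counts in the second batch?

10 defective items and 14 good items

Sequential conjugate updates are equivalent to a single update on the pooled data, so total successes = posterior α − prior α and total failures = posterior β − prior β.
Total across both batches: 36−15=21 defective items, 21−3=18 good items.
Subtract the first batch: 21−11=10 defective items and 18−4=14 good items.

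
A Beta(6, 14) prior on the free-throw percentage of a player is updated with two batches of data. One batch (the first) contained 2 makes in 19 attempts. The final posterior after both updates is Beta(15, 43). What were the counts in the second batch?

7 makes and 12 misses

Because Beta–binomial updating is additive in the counts, the combined data contributed (α_post−α_prior, β_post−β_prior) successes and failures.
Total across both batches: 15−6=9 makes, 43−14=29 misses.
Subtract the first batch: 9−2=7 makes and 29−17=12 misses.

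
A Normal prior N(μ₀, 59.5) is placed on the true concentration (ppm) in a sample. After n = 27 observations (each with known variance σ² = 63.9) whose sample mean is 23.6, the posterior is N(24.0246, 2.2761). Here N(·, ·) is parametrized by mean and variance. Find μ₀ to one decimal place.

The posterior mean is a precision-weighted average: μ_n = (τ₀μ₀ + τ_data·x̄)/(τ₀+τ_data), with τ₀=1/σ₀² and τ_data=n/σ².
Here τ₀ = 1/59.5 = 0.016807 and τ_data = 27/63.9 = 0.422535, so τ_n = 0.439342.
Rearranging for μ₀: μ₀ = (μ_n·τ_n − τ_data·x̄)/τ₀ = (24.0246·0.439342 − 0.422535·23.6) / 0.016807 = 0.583190/0.016807 ≈ 34.7.

μ₀ = 34.7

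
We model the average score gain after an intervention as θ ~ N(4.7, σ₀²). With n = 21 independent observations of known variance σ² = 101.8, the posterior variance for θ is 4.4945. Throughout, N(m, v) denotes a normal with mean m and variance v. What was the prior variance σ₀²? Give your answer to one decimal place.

σ₀² = 61.7

For the Normal–Normal model with known σ², precisions add: τ_n = τ₀ + n/σ².
So 1/σ₀² = 1/4.4945 − 21/101.8 = 0.222494 − 0.206287 = 0.016207.
Hence σ₀² = 1/0.016207 ≈ 61.7.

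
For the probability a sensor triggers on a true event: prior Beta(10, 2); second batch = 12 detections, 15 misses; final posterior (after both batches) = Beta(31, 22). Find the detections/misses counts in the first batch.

9 detections and 5 misses

Sequential conjugate updates are equivalent to a single update on the pooled data, so total successes = posterior α − prior α and total failures = posterior β − prior β.
Total across both batches: 31−10=21 detections, 22−2=20 misses.
Subtract the second batch: 21−12=9 detections and 20−15=5 misses.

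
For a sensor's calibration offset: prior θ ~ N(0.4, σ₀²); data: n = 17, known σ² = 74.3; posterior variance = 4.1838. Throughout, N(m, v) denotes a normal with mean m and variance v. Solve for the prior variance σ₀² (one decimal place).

σ₀² = 97.9

Posterior precision equals prior precision plus data precision: 1/σ_n² = 1/σ₀² + n/σ².
So 1/σ₀² = 1/4.1838 − 17/74.3 = 0.239017 − 0.228802 = 0.010215.
Hence σ₀² = 1/0.010215 ≈ 97.9.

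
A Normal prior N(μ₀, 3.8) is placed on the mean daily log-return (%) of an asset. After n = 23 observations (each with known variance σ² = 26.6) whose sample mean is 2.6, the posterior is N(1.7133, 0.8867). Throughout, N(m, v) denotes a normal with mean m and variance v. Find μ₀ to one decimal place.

μ₀ = -1.2

With known observation variance, the Normal–Normal posterior has precision τ_n = τ₀ + n/σ² and mean μ_n = (τ₀μ₀ + (n/σ²)x̄)/τ_n.
Here τ₀ = 1/3.8 = 0.263158 and τ_data = 23/26.6 = 0.864662, so τ_n = 1.127820.
Rearranging for μ₀: μ₀ = (μ_n·τ_n − τ_data·x̄)/τ₀ = (1.7133·1.127820 − 0.864662·2.6) / 0.263158 = -0.315827/0.263158 ≈ -1.2.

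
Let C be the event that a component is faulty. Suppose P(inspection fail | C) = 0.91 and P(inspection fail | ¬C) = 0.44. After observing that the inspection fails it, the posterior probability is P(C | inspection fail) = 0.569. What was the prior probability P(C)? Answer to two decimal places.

In odds form, posterior odds = prior odds × likelihood ratio, so prior odds = posterior odds ÷ LR.
Posterior odds = 0.569/(1−0.569) = 1.3202. LR = 0.91/0.44 = 2.0682.
Prior odds = 1.3202/2.0682 = 0.6383, so P(C) = 0.6383/(1+0.6383) ≈ 0.39.

P(C) = 0.39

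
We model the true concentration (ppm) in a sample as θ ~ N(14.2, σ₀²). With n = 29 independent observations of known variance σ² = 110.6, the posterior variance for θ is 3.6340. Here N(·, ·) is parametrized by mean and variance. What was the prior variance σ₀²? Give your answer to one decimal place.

Posterior precision equals prior precision plus data precision: 1/σ_n² = 1/σ₀² + n/σ².
So 1/σ₀² = 1/3.6340 − 29/110.6 = 0.275179 − 0.262206 = 0.012973.
Hence σ₀² = 1/0.012973 ≈ 77.1.

σ₀² = 77.1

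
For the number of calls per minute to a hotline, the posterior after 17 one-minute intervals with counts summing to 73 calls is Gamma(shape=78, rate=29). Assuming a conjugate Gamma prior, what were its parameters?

Gamma(shape=5, rate=12)

A Gamma(α, β) prior (rate parametrization) on a Poisson rate with n observations summing to S gives posterior Gamma(α+S, β+n).
So α = 78 − 73 = 5 and β = 29 − 17 = 12.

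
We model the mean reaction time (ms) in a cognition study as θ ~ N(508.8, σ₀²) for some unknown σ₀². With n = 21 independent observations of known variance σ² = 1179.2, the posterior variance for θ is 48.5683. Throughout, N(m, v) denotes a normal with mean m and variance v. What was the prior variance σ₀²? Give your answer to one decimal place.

σ₀² = 359.6

For the Normal–Normal model with known σ², precisions add: τ_n = τ₀ + n/σ².
So 1/σ₀² = 1/48.5683 − 21/1179.2 = 0.020590 − 0.017809 = 0.002781.
Hence σ₀² = 1/0.002781 ≈ 359.6.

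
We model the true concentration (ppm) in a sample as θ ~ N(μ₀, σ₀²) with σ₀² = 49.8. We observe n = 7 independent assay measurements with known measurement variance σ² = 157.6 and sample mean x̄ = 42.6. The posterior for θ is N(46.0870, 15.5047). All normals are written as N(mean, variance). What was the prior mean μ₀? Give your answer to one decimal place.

The posterior mean is a precision-weighted average: μ_n = (τ₀μ₀ + τ_data·x̄)/(τ₀+τ_data), with τ₀=1/σ₀² and τ_data=n/σ².
Here τ₀ = 1/49.8 = 0.020080 and τ_data = 7/157.6 = 0.044416, so τ_n = 0.064496.
Rearranging for μ₀: μ₀ = (μ_n·τ_n − τ_data·x̄)/τ₀ = (46.0870·0.064496 − 0.044416·42.6) / 0.020080 = 1.080306/0.020080 ≈ 53.8.

μ₀ = 53.8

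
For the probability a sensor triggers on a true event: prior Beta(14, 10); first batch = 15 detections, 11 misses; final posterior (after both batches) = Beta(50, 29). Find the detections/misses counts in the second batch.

21 detections and 8 misses

Because Beta–binomial updating is additive in the counts, the combined data contributed (α_post−α_prior, β_post−β_prior) successes and failures.
Total across both batches: 50−14=36 detections, 29−10=19 misses.
Subtract the first batch: 36−15=21 detections and 19−11=8 misses.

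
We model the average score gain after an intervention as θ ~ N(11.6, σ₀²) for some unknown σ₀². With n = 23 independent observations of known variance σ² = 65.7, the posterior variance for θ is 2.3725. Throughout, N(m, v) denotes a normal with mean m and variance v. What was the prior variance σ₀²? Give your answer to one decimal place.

Posterior precision equals prior precision plus data precision: 1/σ_n² = 1/σ₀² + n/σ².
So 1/σ₀² = 1/2.3725 − 23/65.7 = 0.421496 − 0.350076 = 0.071420.
Hence σ₀² = 1/0.071420 ≈ 14.0.

σ₀² = 14.0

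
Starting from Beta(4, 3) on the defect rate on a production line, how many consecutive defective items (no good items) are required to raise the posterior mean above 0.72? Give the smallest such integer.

k = 4

After k defective items and 0 good items the posterior is Beta(4+k, 3), with mean (4+k)/(4+3+k).
Set (4+k)/(7+k) > 0.72 and solve: k > (0.72·7 − 4)/(1 − 0.72) = 3.714.
The smallest integer exceeding 3.714 is 4.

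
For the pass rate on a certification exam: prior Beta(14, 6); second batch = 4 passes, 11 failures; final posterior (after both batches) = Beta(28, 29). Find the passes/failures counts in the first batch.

10 passes and 12 failures

Because Beta–binomial updating is additive in the counts, the combined data contributed (α_post−α_prior, β_post−β_prior) successes and failures.
Total across both batches: 28−14=14 passes, 29−6=23 failures.
Subtract the second batch: 14−4=10 passes and 23−11=12 failures.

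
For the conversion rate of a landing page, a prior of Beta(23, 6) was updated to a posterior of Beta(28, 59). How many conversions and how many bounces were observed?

5 conversions and 53 bounces

A Beta(a, b) prior with s successes and f failures in binomial data gives a Beta(a+s, b+f) posterior.
So s = 28 − 23 = 5 and f = 59 − 6 = 53.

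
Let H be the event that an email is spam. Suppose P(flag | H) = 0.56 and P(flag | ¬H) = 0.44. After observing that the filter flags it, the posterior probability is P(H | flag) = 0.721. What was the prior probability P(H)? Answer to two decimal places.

In odds form, posterior odds = prior odds × likelihood ratio, so prior odds = posterior odds ÷ LR.
Posterior odds = 0.721/(1−0.721) = 2.5842. LR = 0.56/0.44 = 1.2727.
Prior odds = 2.5842/1.2727 = 2.0305, so P(H) = 2.0305/(1+2.0305) ≈ 0.67.

P(H) = 0.67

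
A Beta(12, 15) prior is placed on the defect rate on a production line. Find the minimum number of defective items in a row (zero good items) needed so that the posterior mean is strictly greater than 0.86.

k = 81

After k defective items and 0 good items the posterior is Beta(12+k, 15), with mean (12+k)/(12+15+k).
Set (12+k)/(27+k) > 0.86 and solve: k > (0.86·27 − 12)/(1 − 0.86) = 80.143.
The smallest integer exceeding 80.143 is 81.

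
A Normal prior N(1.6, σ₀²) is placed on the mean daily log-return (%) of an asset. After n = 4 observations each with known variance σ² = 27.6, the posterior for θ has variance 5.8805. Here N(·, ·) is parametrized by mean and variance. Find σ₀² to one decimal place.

σ₀² = 39.8

Posterior precision equals prior precision plus data precision: 1/σ_n² = 1/σ₀² + n/σ².
So 1/σ₀² = 1/5.8805 − 4/27.6 = 0.170054 − 0.144928 = 0.025126.
Hence σ₀² = 1/0.025126 ≈ 39.8.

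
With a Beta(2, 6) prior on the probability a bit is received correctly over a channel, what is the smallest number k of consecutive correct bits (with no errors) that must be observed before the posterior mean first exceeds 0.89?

After k correct bits and 0 errors the posterior is Beta(2+k, 6), with mean (2+k)/(2+6+k).
Set (2+k)/(8+k) > 0.89 and solve: k > (0.89·8 − 2)/(1 − 0.89) = 46.545.
The smallest integer exceeding 46.545 is 47.

k = 47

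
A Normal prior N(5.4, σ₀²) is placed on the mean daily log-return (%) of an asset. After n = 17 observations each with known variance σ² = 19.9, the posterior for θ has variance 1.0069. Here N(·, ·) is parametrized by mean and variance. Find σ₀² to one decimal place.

For the Normal–Normal model with known σ², precisions add: τ_n = τ₀ + n/σ².
So 1/σ₀² = 1/1.0069 − 17/19.9 = 0.993147 − 0.854271 = 0.138876.
Hence σ₀² = 1/0.138876 ≈ 7.2.

σ₀² = 7.2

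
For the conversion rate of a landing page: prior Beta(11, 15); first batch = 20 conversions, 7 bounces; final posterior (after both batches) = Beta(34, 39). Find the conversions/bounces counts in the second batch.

Sequential conjugate updates are equivalent to a single update on the pooled data, so total successes = posterior α − prior α and total failures = posterior β − prior β.
Total across both batches: 34−11=23 conversions, 39−15=24 bounces.
Subtract the first batch: 23−20=3 conversions and 24−7=17 bounces.

3 conversions and 17 bounces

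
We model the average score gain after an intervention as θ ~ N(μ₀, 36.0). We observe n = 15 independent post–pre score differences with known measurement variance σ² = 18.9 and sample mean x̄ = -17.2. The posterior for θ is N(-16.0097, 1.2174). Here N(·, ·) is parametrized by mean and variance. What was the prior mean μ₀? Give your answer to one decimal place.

μ₀ = 18.0

With known observation variance, the Normal–Normal posterior has precision τ_n = τ₀ + n/σ² and mean μ_n = (τ₀μ₀ + (n/σ²)x̄)/τ_n.
Here τ₀ = 1/36.0 = 0.027778 and τ_data = 15/18.9 = 0.793651, so τ_n = 0.821429.
Rearranging for μ₀: μ₀ = (μ_n·τ_n − τ_data·x̄)/τ₀ = (-16.0097·0.821429 − 0.793651·-17.2) / 0.027778 = 0.499965/0.027778 ≈ 18.0.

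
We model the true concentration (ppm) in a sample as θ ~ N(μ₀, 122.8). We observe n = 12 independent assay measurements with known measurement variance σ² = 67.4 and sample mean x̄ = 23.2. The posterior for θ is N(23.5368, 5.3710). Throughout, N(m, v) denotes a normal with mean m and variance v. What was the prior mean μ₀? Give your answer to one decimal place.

μ₀ = 30.9

The posterior mean is a precision-weighted average: μ_n = (τ₀μ₀ + τ_data·x̄)/(τ₀+τ_data), with τ₀=1/σ₀² and τ_data=n/σ².
Here τ₀ = 1/122.8 = 0.008143 and τ_data = 12/67.4 = 0.178042, so τ_n = 0.186185.
Rearranging for μ₀: μ₀ = (μ_n·τ_n − τ_data·x̄)/τ₀ = (23.5368·0.186185 − 0.178042·23.2) / 0.008143 = 0.251625/0.008143 ≈ 30.9.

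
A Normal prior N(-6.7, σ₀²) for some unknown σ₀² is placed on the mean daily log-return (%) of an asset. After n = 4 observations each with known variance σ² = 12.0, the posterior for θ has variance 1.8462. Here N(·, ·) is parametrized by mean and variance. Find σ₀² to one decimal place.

For the Normal–Normal model with known σ², precisions add: τ_n = τ₀ + n/σ².
So 1/σ₀² = 1/1.8462 − 4/12.0 = 0.541653 − 0.333333 = 0.208320.
Hence σ₀² = 1/0.208320 ≈ 4.8.

σ₀² = 4.8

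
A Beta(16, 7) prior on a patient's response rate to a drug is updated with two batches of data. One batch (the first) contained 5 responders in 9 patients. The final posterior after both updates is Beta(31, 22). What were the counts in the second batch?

Sequential conjugate updates are equivalent to a single update on the pooled data, so total successes = posterior α − prior α and total failures = posterior β − prior β.
Total across both batches: 31−16=15 responders, 22−7=15 non-responders.
Subtract the first batch: 15−5=10 responders and 15−4=11 non-responders.

10 responders and 11 non-responders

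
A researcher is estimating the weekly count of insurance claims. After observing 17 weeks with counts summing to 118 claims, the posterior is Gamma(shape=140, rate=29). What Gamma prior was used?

Gamma(shape=22, rate=12)

Gamma–Poisson conjugacy: posterior shape = α + Σxᵢ, posterior rate = β + n.
So α = 140 − 118 = 22 and β = 29 − 17 = 12.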